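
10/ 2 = 5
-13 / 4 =-3.25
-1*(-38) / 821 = 38 / 821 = 0.05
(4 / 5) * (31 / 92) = 31 / 115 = 0.27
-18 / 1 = -18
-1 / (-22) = 1 / 22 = 0.05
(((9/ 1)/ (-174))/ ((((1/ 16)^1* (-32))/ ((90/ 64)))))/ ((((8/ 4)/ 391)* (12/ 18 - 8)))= -158355/ 163328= -0.97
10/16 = 5/8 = 0.62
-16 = -16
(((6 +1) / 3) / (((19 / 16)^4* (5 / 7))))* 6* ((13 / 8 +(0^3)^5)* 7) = 73056256 / 651605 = 112.12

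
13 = 13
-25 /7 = -3.57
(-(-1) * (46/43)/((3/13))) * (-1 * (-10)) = 5980/129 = 46.36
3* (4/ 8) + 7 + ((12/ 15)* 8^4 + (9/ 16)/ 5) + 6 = 263313/ 80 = 3291.41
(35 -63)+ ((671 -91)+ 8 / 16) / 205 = -10319 / 410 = -25.17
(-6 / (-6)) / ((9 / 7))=7 / 9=0.78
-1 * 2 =-2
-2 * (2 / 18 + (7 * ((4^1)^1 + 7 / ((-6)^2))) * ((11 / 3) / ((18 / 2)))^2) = -130813 / 13122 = -9.97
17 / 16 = 1.06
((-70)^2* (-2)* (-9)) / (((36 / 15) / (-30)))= -1102500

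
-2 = -2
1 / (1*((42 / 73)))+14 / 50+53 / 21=4769 / 1050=4.54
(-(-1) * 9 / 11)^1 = 0.82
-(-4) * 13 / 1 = 52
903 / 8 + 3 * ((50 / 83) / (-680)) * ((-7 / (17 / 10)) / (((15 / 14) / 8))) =112.96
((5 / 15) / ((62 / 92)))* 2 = 92 / 93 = 0.99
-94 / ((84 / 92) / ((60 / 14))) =-441.22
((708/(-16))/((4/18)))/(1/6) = -4779/4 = -1194.75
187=187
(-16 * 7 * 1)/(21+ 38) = -112/59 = -1.90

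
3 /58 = 0.05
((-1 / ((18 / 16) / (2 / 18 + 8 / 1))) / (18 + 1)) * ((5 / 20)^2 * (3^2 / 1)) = -73 / 342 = -0.21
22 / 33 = 2 / 3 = 0.67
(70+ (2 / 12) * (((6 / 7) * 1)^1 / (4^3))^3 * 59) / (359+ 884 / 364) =1573519891 / 8124497920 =0.19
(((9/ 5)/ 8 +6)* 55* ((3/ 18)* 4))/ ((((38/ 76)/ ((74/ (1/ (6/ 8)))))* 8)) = 101343/ 32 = 3166.97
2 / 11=0.18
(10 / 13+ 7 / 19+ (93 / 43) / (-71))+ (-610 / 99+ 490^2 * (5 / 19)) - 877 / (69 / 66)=107042337003518 / 1717065207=62340.29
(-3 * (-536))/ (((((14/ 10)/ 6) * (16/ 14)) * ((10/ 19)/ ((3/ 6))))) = 11457/ 2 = 5728.50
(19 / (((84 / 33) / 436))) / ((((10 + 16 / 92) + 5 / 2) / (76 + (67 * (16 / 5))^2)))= 109659168344 / 9275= 11823090.93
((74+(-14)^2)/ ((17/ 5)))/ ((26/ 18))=12150/ 221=54.98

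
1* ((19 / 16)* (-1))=-19 / 16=-1.19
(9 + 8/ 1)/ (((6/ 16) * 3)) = 136/ 9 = 15.11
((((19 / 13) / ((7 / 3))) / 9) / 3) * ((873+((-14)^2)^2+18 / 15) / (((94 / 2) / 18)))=7465138 / 21385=349.08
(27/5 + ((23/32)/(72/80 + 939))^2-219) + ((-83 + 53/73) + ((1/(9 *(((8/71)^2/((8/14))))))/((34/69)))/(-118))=-17152526261430236179/57955559388330240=-295.96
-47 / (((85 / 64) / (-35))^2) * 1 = -9433088 / 289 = -32640.44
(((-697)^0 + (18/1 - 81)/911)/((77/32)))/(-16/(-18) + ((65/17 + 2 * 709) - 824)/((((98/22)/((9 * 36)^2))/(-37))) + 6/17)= -0.00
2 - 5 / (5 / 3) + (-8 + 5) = -4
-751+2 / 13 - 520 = -16521 / 13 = -1270.85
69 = 69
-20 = -20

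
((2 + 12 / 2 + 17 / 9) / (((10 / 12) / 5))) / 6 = 89 / 9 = 9.89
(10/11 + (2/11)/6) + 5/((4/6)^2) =1609/132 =12.19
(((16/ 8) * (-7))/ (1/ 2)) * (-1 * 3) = 84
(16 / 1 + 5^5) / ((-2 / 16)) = -25128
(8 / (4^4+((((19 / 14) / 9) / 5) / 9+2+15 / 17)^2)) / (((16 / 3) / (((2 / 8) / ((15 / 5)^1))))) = 2322758025 / 4911746618018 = 0.00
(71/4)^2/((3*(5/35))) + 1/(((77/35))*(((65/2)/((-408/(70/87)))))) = 174907627/240240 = 728.05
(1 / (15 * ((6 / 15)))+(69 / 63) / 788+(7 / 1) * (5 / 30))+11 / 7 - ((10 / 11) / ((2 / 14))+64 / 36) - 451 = -249142777 / 546084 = -456.24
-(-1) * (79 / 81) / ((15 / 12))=0.78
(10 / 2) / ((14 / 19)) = 95 / 14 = 6.79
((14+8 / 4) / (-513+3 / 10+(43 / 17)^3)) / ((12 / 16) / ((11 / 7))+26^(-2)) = -146132272 / 2171055409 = -0.07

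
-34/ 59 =-0.58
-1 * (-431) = 431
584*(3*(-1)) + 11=-1741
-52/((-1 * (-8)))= -13/2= -6.50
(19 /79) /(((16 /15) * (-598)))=-285 /755872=-0.00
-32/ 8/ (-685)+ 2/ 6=697/ 2055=0.34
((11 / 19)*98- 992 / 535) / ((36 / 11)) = 3068351 / 182970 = 16.77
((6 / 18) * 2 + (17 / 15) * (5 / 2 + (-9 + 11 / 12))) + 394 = 69901 / 180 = 388.34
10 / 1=10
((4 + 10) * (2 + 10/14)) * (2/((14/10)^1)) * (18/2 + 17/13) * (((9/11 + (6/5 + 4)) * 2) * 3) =20225424/1001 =20205.22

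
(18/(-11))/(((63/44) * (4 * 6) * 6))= -1/126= -0.01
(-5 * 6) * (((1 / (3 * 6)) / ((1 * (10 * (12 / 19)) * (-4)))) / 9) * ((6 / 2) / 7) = 0.00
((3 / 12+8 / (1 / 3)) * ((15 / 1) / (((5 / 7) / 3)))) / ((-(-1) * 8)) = 190.97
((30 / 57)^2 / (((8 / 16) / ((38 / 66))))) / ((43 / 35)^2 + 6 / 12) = 490000 / 3086721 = 0.16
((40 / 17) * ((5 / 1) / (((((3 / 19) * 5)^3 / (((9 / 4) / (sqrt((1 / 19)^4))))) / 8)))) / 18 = 19808792 / 2295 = 8631.28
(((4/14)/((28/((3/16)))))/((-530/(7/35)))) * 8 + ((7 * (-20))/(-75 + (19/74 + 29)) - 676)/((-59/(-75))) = -17747119019829/20746394200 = -855.43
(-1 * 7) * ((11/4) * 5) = -385/4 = -96.25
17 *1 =17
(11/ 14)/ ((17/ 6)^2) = 198/ 2023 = 0.10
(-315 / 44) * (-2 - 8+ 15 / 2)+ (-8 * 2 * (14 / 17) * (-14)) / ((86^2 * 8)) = 49515599 / 2766104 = 17.90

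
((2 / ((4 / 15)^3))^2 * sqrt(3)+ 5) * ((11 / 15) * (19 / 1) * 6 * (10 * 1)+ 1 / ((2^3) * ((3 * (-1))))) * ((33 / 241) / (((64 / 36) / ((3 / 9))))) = 3310395 / 30848+ 7541493609375 * sqrt(3) / 31588352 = 413622.08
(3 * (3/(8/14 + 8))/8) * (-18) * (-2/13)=189/520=0.36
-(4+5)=-9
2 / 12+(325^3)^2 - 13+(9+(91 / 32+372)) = 113128335937535617 / 96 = 1178420166015996.01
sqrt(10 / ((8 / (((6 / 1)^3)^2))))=108 * sqrt(5)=241.50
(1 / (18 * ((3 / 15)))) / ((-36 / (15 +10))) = -125 / 648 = -0.19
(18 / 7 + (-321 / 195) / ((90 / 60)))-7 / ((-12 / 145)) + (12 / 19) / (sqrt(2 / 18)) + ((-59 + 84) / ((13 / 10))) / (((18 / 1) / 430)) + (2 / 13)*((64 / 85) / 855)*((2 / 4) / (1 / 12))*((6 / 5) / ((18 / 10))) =547.35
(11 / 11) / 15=1 / 15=0.07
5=5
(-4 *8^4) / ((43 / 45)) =-737280 / 43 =-17146.05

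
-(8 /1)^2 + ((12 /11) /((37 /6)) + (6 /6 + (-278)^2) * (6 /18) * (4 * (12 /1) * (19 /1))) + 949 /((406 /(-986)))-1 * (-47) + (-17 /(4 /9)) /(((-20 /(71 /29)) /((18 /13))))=1009298877262183 /42962920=23492324.95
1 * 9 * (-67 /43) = -14.02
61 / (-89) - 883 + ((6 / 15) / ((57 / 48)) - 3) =-7494077 / 8455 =-886.35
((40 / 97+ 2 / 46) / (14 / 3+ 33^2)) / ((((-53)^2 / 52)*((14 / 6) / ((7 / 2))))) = 237978 / 20561629999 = 0.00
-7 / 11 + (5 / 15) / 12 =-0.61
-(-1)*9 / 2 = 4.50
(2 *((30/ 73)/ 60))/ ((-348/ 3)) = -1/ 8468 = -0.00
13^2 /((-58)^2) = 169 /3364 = 0.05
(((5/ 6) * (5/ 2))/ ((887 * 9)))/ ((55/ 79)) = 395/ 1053756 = 0.00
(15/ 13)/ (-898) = -15/ 11674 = -0.00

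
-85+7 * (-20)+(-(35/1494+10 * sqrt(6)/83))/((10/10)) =-336185/1494 - 10 * sqrt(6)/83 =-225.32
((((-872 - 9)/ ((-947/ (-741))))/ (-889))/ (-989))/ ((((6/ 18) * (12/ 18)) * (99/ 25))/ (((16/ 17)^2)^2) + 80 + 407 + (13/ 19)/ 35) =-10161028300800/ 6326112402276176063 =-0.00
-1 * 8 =-8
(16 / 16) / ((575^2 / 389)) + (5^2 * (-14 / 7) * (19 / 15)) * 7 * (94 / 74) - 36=-21988503071 / 36699375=-599.15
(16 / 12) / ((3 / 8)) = 32 / 9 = 3.56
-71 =-71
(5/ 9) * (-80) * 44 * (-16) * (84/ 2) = 3942400/ 3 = 1314133.33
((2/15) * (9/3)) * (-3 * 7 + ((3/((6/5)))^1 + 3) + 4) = -23/5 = -4.60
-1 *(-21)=21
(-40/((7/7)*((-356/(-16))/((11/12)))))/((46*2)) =-110/6141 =-0.02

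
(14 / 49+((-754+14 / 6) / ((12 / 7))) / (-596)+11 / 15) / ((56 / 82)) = 54027299 / 21026880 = 2.57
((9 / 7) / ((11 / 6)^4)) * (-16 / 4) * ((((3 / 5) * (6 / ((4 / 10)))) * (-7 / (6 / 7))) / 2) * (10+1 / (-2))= 2326968 / 14641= 158.94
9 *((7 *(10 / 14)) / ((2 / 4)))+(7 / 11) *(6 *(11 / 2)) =111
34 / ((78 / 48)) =272 / 13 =20.92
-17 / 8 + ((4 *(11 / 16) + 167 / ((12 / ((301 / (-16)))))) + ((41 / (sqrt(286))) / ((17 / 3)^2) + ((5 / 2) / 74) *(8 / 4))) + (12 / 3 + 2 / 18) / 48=-16689155 / 63936 + 369 *sqrt(286) / 82654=-260.95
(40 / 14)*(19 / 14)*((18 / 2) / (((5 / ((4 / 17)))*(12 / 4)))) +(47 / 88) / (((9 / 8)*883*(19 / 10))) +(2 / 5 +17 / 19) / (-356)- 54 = -53.46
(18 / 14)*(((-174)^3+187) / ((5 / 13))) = -616336929 / 35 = -17609626.54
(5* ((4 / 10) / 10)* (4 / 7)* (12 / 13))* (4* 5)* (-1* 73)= -14016 / 91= -154.02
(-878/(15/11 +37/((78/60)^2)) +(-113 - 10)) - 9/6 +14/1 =-12819339/86470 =-148.25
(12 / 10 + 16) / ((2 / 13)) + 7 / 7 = 564 / 5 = 112.80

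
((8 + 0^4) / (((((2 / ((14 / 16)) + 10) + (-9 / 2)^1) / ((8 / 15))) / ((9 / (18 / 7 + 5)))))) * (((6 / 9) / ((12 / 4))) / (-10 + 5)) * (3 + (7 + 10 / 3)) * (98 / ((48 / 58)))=-35650048 / 779895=-45.71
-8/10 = -4/5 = -0.80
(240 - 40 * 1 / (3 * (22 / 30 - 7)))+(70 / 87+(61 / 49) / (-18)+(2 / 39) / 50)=94887971747 / 390703950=242.86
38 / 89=0.43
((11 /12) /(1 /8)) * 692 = 15224 /3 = 5074.67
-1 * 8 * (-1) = 8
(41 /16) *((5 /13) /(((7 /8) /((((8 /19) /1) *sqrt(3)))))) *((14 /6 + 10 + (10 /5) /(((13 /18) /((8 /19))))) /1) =1171780 *sqrt(3) /183027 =11.09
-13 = -13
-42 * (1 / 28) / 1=-3 / 2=-1.50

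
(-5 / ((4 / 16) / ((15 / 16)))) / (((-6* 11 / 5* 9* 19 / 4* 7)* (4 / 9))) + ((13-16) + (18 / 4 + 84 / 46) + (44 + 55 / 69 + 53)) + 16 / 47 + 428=20096764427 / 37956072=529.47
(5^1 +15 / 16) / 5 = 19 / 16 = 1.19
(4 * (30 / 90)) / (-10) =-2 / 15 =-0.13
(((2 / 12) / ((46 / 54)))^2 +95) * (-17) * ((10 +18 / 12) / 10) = -3418717 / 1840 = -1858.00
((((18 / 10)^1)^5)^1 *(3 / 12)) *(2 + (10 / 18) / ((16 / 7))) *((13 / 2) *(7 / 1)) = 192847473 / 400000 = 482.12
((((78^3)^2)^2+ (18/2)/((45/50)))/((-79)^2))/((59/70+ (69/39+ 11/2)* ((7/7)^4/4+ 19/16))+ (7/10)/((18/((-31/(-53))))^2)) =168009316627398005393619267522240/233488817623261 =719560441213439550.91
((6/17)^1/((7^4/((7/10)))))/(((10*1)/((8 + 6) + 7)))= 9/41650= 0.00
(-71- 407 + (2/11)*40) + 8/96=-62125/132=-470.64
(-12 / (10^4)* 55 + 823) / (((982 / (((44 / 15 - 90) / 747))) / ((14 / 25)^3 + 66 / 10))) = -28445724684419 / 42981679687500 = -0.66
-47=-47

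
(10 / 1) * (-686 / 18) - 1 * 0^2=-3430 / 9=-381.11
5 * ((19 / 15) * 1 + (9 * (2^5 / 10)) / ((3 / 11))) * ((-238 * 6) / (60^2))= -190757 / 900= -211.95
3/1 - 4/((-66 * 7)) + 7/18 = 4709/1386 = 3.40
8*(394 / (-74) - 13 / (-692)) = -271686 / 6401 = -42.44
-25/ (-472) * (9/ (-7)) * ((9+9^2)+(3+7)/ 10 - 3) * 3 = -17.98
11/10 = 1.10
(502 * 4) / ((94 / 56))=56224 / 47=1196.26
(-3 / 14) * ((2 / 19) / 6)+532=141511 / 266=532.00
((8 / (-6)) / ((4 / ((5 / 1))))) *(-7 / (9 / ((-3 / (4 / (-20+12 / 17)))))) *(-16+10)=-5740 / 51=-112.55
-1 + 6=5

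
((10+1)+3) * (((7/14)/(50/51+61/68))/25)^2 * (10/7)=41616/18336125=0.00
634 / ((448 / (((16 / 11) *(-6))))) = -951 / 77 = -12.35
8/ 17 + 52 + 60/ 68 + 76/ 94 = 43275/ 799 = 54.16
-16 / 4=-4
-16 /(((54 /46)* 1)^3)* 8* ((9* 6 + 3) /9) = -29590144 /59049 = -501.11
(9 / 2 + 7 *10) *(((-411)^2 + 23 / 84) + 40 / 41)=86683465823 / 6888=12584707.58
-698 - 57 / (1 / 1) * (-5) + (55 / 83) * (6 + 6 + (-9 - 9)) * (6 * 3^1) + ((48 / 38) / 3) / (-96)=-9170015 / 18924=-484.57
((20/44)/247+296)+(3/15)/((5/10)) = 296.40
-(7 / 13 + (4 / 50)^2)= -0.54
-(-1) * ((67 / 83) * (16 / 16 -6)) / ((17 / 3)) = -1005 / 1411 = -0.71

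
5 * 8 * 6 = 240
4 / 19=0.21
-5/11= -0.45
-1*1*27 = -27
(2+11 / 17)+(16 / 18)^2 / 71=259883 / 97767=2.66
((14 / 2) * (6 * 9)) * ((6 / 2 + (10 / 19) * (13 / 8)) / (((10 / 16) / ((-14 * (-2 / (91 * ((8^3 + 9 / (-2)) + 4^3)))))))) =196896 / 156845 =1.26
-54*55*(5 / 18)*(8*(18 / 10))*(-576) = 6842880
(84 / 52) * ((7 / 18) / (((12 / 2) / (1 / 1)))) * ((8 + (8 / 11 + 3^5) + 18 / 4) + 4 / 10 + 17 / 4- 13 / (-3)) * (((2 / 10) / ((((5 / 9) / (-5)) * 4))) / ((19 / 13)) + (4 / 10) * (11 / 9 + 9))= 110908036141 / 1056369600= 104.99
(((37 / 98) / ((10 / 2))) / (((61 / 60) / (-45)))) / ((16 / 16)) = -9990 / 2989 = -3.34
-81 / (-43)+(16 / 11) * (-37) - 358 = -193899 / 473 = -409.93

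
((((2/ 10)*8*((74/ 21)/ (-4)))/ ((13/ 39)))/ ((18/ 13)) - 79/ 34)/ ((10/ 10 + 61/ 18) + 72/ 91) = -748709/ 721225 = -1.04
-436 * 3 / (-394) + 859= 169877 / 197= 862.32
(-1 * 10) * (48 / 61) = -7.87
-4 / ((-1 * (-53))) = -4 / 53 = -0.08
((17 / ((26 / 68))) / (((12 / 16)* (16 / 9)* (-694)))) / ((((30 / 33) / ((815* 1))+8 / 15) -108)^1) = 23317965 / 52152320584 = 0.00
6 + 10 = 16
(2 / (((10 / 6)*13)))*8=48 / 65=0.74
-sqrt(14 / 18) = -sqrt(7) / 3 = -0.88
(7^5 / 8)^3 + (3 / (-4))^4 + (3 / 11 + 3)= 52223176629587 / 5632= 9272581077.70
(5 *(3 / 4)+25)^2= 13225 / 16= 826.56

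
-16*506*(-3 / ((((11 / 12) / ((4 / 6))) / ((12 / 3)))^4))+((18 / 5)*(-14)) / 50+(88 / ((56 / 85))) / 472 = 956200250164001 / 549703000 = 1739485.23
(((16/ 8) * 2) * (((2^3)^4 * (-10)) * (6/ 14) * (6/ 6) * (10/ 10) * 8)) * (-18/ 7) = 70778880/ 49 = 1444466.94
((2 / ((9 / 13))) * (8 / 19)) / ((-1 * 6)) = -104 / 513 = -0.20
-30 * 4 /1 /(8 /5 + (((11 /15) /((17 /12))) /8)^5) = -17038284000000 /227177281051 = -75.00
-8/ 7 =-1.14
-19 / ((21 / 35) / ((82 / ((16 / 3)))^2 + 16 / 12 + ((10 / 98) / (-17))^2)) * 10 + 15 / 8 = -15043436002765 / 199840032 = -75277.39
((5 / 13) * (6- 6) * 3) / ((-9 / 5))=0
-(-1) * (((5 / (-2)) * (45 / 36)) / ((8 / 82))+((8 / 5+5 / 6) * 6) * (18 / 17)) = -45077 / 2720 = -16.57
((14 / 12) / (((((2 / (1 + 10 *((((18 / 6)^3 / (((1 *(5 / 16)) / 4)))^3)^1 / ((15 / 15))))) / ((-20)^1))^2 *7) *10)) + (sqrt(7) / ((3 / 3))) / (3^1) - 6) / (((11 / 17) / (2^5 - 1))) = 13605330140127640731.62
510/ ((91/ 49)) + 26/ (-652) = 1163651/ 4238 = 274.58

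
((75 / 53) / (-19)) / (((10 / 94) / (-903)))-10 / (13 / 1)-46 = 7663739 / 13091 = 585.42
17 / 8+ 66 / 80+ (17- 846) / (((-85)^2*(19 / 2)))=1613213 / 549100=2.94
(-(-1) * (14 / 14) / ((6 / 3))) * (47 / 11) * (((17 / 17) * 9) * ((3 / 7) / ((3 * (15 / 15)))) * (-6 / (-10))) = 1269 / 770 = 1.65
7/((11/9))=63/11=5.73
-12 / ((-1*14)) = 6 / 7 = 0.86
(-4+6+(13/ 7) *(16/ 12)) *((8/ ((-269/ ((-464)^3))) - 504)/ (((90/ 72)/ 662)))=198891435024512/ 28245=7041651089.56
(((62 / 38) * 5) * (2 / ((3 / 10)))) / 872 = 775 / 12426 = 0.06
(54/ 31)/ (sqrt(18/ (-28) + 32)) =0.31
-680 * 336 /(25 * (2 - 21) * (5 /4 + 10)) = 60928 /1425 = 42.76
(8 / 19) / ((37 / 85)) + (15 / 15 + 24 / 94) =73437 / 33041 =2.22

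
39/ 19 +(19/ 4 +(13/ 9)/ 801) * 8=5488025/ 136971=40.07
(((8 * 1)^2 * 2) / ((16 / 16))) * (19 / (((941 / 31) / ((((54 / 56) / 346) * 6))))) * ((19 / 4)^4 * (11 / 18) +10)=1120488273 / 2604688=430.18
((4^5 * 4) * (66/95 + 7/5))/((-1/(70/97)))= -11411456/1843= -6191.78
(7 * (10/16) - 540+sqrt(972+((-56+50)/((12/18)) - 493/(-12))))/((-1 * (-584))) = -4285/4672+sqrt(36147)/3504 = -0.86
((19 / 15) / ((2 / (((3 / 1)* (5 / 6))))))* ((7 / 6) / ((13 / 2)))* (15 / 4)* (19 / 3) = 12635 / 1872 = 6.75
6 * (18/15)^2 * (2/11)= 432/275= 1.57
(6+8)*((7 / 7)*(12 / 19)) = 168 / 19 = 8.84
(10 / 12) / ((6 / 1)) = 5 / 36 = 0.14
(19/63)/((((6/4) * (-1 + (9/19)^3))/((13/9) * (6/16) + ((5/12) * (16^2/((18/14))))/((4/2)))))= -1182923717/125125560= -9.45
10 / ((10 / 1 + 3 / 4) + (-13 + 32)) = 0.34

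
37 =37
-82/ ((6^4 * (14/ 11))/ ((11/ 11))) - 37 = -336115/ 9072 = -37.05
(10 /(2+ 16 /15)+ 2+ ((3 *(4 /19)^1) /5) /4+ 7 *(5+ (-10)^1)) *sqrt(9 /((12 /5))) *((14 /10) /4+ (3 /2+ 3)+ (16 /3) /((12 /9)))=-11489247 *sqrt(15) /87400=-509.13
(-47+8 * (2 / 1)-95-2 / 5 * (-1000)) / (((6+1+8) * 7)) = 274 / 105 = 2.61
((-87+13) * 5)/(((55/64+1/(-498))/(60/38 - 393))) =43850931840/259597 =168919.25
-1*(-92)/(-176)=-23/44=-0.52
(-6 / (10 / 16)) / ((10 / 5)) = -24 / 5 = -4.80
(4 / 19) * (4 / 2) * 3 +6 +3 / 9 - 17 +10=34 / 57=0.60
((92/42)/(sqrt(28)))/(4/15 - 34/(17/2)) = -115* sqrt(7)/2744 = -0.11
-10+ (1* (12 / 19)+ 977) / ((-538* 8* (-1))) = -799185 / 81776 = -9.77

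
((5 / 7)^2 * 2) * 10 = 500 / 49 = 10.20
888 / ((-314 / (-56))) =158.37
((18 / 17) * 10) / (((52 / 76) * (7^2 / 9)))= 2.84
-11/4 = -2.75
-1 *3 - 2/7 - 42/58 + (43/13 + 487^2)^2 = 1929792886075234/34307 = 56250703532.08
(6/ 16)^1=3/ 8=0.38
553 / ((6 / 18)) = 1659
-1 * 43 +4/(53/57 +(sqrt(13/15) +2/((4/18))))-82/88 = -3040635473/69858844-4332 * sqrt(195)/1587701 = -43.56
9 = 9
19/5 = 3.80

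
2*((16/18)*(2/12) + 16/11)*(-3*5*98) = -466480/99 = -4711.92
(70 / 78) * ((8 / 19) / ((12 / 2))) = 140 / 2223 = 0.06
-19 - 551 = -570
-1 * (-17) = 17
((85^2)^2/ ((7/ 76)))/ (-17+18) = 3967247500/ 7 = 566749642.86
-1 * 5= -5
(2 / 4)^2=1 / 4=0.25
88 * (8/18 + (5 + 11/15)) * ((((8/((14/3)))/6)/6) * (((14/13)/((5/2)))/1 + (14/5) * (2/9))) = 2152832/78975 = 27.26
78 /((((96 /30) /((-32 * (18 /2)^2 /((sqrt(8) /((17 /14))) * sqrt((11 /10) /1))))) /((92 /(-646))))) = 726570 * sqrt(55) /1463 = 3683.11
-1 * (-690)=690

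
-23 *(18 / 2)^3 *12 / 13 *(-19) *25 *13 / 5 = 19114380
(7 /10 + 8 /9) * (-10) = -15.89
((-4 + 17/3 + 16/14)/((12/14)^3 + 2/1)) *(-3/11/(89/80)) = -0.26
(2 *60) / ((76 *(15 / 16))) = 32 / 19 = 1.68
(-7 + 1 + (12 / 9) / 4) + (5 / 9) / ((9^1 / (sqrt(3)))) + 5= -0.56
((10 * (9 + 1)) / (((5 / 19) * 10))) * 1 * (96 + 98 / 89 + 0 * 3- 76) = 71364 / 89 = 801.84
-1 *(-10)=10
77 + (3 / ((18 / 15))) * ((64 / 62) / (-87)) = 207589 / 2697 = 76.97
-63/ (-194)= 63/ 194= 0.32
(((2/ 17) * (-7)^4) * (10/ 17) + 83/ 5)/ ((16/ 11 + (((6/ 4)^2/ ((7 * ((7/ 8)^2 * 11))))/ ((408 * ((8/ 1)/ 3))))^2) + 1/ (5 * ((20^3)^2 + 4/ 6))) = 5774466333978018352368/ 45957878908825528429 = 125.65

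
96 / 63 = 32 / 21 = 1.52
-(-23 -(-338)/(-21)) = 821/21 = 39.10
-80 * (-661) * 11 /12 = 145420 /3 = 48473.33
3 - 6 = -3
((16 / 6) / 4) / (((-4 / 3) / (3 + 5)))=-4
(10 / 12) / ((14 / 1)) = 5 / 84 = 0.06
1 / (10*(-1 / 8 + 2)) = 4 / 75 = 0.05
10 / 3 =3.33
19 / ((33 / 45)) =285 / 11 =25.91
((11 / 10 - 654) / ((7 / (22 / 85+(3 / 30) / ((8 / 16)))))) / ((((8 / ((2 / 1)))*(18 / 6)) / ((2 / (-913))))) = 0.01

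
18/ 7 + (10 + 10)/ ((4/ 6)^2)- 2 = 319/ 7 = 45.57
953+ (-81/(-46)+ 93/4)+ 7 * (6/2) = 91909/92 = 999.01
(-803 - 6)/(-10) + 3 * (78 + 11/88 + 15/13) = 165743/520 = 318.74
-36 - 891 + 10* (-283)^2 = 799963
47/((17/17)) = 47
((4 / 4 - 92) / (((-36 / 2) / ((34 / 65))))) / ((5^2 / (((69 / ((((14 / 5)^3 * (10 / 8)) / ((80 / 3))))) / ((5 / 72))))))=25024 / 245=102.14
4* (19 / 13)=5.85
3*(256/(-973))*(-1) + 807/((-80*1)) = -723771/77840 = -9.30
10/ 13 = 0.77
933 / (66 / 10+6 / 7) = 10885 / 87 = 125.11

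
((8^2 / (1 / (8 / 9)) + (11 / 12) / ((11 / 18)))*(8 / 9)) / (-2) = -2102 / 81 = -25.95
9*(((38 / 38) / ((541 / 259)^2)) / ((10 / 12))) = 3622374 / 1463405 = 2.48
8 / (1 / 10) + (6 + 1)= 87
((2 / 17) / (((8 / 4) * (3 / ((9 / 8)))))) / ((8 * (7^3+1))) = 3 / 374272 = 0.00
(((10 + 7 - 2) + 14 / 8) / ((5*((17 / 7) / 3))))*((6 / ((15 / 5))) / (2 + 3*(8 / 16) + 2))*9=12663 / 935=13.54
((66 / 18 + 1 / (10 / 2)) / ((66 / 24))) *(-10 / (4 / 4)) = -464 / 33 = -14.06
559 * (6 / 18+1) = 2236 / 3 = 745.33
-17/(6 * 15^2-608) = -17/742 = -0.02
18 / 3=6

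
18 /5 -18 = -72 /5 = -14.40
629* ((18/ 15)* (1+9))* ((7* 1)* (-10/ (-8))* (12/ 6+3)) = 330225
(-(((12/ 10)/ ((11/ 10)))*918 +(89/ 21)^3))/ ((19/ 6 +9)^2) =-439095340/ 60318951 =-7.28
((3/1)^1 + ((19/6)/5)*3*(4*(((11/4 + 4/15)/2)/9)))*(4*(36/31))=46156/2325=19.85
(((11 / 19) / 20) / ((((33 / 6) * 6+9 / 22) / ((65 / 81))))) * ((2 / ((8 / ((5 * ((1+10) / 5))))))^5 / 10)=253333223 / 23166259200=0.01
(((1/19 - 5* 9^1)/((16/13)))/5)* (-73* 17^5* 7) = 4027510991777/760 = 5299356568.13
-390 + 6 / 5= -1944 / 5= -388.80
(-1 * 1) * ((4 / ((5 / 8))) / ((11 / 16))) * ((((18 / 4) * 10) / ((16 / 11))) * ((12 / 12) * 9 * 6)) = -15552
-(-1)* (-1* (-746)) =746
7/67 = 0.10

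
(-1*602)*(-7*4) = 16856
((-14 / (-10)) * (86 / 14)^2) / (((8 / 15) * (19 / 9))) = 49923 / 1064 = 46.92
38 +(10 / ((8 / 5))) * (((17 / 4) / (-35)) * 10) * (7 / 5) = 219 / 8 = 27.38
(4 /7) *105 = 60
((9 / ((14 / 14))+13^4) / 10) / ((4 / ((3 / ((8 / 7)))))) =59997 / 32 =1874.91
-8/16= -1/2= -0.50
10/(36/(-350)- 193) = -1750/33793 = -0.05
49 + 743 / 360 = 18383 / 360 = 51.06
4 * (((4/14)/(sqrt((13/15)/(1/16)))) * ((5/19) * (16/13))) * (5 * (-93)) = -74400 * sqrt(195)/22477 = -46.22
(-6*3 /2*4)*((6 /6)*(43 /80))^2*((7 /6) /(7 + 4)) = -38829 /35200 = -1.10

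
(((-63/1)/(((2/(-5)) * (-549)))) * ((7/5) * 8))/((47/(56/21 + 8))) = -6272/8601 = -0.73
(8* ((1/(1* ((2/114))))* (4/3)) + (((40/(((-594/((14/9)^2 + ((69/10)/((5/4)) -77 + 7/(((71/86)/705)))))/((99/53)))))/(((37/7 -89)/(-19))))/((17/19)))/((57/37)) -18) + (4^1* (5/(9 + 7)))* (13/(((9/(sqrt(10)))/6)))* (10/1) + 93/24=325* sqrt(10)/3 + 257702325501517/546560547480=814.08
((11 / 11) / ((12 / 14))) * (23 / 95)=161 / 570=0.28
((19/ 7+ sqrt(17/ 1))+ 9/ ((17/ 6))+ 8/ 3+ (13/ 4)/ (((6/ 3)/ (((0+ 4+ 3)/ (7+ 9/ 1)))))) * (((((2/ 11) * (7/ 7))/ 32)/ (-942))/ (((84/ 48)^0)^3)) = -423527/ 7576031232 - sqrt(17)/ 165792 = -0.00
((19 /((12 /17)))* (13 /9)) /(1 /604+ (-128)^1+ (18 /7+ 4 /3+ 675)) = 261079 /3699369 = 0.07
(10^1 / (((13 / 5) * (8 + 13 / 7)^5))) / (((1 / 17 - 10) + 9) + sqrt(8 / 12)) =-22857520 / 128771914401 - 24286115 * sqrt(6) / 386315743203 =-0.00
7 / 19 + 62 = 1185 / 19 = 62.37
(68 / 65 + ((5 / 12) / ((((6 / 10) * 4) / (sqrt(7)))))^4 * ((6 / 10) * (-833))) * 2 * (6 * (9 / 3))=-197527576349 / 258785280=-763.29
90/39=30/13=2.31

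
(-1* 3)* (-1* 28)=84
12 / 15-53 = -261 / 5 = -52.20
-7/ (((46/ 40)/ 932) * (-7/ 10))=186400/ 23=8104.35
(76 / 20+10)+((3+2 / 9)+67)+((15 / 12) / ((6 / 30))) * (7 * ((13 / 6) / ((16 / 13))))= 927593 / 5760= 161.04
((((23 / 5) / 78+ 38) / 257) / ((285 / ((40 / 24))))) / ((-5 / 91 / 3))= -0.05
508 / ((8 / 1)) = 127 / 2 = 63.50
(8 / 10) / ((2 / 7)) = 14 / 5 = 2.80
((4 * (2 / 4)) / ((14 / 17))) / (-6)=-17 / 42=-0.40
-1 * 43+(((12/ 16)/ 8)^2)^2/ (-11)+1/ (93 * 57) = -43.00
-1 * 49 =-49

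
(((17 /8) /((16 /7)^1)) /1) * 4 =119 /32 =3.72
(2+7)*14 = 126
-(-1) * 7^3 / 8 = 42.88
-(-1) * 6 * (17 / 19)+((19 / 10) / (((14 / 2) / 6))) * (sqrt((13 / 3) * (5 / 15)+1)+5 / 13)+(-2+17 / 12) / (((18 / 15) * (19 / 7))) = 19 * sqrt(22) / 35+723985 / 124488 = 8.36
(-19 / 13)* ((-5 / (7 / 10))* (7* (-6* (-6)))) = 2630.77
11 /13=0.85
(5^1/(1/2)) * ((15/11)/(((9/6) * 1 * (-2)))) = -4.55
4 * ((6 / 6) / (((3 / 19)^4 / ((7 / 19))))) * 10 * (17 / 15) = 6529768 / 243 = 26871.47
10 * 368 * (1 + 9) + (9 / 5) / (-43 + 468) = 78200009 / 2125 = 36800.00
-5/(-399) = 5/399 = 0.01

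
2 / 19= 0.11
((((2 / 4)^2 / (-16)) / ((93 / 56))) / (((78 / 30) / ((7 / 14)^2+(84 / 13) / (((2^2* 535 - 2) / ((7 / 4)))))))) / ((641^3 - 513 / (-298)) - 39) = -74006065 / 21098794015265892432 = -0.00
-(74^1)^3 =-405224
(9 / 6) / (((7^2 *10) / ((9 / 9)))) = 0.00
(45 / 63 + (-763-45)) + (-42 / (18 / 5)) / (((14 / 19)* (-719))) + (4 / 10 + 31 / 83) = -10107072277 / 12532170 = -806.49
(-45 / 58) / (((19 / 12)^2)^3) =-67184640 / 1364330549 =-0.05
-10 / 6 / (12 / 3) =-5 / 12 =-0.42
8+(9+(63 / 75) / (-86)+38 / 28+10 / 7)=148814 / 7525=19.78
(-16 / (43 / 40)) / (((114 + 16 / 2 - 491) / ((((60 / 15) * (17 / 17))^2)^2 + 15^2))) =19.40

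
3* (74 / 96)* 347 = 12839 / 16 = 802.44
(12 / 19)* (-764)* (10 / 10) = -9168 / 19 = -482.53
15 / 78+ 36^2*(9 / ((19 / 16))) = 4852319 / 494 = 9822.51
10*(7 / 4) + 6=47 / 2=23.50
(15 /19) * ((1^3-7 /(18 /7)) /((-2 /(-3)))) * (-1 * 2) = 155 /38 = 4.08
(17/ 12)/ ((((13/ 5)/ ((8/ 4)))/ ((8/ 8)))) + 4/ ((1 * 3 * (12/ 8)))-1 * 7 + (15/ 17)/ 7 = -136315/ 27846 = -4.90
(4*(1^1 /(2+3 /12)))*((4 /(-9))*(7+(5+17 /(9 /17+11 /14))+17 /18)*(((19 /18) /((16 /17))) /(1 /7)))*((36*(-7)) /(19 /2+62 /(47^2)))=40767466801208 /9605110815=4244.35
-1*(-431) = 431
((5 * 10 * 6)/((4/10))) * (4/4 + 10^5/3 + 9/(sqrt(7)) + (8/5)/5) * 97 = 654750 * sqrt(7)/7 + 2425096030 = 2425343502.24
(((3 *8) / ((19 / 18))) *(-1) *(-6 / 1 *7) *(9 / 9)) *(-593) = -566283.79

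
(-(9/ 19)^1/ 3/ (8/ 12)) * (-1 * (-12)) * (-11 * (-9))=-5346/ 19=-281.37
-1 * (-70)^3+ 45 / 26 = 8918045 / 26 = 343001.73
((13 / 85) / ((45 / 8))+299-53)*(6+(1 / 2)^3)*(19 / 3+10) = 1129735327 / 45900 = 24612.97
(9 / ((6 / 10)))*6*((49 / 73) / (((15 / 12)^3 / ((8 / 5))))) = 49.49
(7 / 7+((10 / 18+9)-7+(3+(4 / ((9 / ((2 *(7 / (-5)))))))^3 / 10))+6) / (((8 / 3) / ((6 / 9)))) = 5632817 / 1822500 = 3.09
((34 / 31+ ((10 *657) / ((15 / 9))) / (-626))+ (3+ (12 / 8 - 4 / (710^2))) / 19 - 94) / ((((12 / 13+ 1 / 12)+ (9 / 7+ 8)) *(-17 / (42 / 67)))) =105454071427942692 / 297418332054519425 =0.35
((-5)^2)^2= 625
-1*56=-56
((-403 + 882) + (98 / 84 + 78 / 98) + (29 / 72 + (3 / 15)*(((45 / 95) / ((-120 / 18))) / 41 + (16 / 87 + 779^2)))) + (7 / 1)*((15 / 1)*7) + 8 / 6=244255687500329 / 1992526200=122585.94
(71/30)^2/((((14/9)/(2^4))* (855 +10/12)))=60492/898625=0.07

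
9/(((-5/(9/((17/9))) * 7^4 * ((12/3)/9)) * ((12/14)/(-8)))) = 2187/29155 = 0.08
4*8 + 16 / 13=432 / 13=33.23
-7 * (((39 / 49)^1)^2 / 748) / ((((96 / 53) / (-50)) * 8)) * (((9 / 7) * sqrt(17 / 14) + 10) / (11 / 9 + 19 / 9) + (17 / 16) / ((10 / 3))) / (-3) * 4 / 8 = -23780835 / 2101772288- 1209195 * sqrt(238) / 12873355264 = -0.01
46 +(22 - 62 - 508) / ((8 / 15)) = -1963 / 2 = -981.50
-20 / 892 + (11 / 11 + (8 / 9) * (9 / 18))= 2854 / 2007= 1.42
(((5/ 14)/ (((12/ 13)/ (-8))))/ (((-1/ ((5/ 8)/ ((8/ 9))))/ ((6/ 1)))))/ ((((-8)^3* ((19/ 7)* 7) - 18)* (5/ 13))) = -7605/ 2183104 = -0.00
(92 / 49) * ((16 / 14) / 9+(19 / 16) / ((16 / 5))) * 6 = 184759 / 32928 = 5.61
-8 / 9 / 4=-2 / 9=-0.22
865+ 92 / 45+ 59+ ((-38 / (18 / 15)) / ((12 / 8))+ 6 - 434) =7154 / 15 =476.93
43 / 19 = 2.26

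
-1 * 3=-3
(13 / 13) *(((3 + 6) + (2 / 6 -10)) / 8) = -1 / 12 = -0.08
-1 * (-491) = 491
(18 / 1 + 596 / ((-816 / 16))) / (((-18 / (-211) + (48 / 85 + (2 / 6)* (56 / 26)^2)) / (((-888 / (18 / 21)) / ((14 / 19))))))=-40359925970 / 9985823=-4041.72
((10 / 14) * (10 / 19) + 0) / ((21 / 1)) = 50 / 2793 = 0.02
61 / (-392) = -61 / 392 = -0.16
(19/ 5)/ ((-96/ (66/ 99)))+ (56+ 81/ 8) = 47591/ 720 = 66.10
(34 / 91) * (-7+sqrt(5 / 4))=-34 / 13+17 * sqrt(5) / 91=-2.20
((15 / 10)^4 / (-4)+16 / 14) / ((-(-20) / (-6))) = 33 / 896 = 0.04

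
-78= -78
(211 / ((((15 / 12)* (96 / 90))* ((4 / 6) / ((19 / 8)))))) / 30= 12027 / 640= 18.79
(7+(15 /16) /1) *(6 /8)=381 /64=5.95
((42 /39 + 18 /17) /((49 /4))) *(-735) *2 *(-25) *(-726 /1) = -4651656.11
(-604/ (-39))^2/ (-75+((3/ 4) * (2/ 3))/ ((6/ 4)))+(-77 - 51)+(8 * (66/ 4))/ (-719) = -670573991/ 5103462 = -131.40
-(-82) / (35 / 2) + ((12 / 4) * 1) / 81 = 4463 / 945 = 4.72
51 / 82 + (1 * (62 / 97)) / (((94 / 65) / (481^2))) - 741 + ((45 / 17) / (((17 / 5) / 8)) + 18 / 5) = 54844499306821 / 540195910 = 101527.05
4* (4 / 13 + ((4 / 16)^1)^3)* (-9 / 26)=-2421 / 5408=-0.45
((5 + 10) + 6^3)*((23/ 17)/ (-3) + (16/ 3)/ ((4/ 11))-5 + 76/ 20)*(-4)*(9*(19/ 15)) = -58268364/ 425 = -137102.03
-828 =-828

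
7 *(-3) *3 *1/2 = -63/2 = -31.50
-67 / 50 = -1.34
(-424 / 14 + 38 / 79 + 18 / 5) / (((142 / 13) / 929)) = -437525556 / 196315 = -2228.69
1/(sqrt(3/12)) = 2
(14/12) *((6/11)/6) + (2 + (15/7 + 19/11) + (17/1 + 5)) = 1175/42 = 27.98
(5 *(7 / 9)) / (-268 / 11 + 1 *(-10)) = -55 / 486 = -0.11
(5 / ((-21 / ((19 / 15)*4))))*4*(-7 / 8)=38 / 9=4.22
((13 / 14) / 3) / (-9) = -13 / 378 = -0.03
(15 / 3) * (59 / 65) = 59 / 13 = 4.54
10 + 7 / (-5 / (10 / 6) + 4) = 17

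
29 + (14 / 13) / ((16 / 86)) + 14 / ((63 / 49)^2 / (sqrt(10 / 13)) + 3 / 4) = 49392 * sqrt(130) / 63811 + 311343737 / 9954516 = 40.10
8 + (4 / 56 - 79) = -993 / 14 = -70.93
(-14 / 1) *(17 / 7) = -34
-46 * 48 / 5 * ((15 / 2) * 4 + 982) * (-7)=15641472 / 5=3128294.40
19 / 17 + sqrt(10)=4.28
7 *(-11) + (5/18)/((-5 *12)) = -77.00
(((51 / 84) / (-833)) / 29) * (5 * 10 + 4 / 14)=-88 / 69629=-0.00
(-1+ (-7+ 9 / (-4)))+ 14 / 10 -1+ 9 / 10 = -179 / 20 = -8.95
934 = 934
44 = 44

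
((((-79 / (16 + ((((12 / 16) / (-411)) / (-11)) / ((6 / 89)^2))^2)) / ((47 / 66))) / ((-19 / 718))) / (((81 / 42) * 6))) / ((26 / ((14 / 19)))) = 0.64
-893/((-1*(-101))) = -8.84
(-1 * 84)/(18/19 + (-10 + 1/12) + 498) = -19152/111499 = -0.17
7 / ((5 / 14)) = 98 / 5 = 19.60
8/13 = 0.62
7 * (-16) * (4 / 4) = -112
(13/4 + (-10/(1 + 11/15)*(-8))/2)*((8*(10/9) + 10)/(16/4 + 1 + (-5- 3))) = -116365/702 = -165.76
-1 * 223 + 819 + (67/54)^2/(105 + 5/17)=3110981753/5219640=596.01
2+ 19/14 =47/14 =3.36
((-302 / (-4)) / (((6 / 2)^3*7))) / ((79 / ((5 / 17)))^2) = 3775 / 681779322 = 0.00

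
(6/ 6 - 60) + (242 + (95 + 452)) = 730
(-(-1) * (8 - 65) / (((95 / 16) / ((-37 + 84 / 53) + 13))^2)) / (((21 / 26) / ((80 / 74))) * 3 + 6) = -75151245312 / 762404735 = -98.57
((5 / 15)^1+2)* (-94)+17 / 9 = -1957 / 9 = -217.44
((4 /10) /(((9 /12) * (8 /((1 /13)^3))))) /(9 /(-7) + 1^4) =-7 /65910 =-0.00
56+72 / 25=1472 / 25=58.88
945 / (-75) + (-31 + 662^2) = 2191002 / 5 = 438200.40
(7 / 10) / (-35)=-1 / 50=-0.02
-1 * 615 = -615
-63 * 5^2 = -1575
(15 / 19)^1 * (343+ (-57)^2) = 53880 / 19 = 2835.79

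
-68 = -68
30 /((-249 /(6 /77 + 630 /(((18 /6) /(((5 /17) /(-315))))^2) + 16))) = -289804520 /149606919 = -1.94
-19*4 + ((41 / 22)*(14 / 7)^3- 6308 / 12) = -586.76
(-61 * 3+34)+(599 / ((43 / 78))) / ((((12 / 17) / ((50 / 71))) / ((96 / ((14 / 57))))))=9051539321 / 21371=423543.09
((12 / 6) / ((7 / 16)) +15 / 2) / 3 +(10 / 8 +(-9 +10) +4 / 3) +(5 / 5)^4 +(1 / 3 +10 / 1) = 1591 / 84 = 18.94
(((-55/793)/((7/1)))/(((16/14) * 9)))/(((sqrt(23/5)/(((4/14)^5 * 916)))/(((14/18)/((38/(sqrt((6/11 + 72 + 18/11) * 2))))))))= -36640 * sqrt(129030)/67395640221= -0.00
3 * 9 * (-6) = -162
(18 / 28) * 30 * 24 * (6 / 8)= 2430 / 7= 347.14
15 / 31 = 0.48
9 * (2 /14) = 9 /7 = 1.29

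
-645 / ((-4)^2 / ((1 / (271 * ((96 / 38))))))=-4085 / 69376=-0.06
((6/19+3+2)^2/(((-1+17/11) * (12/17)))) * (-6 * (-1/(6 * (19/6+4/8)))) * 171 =520251/152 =3422.70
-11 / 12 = -0.92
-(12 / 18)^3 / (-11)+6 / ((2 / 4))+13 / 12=15575 / 1188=13.11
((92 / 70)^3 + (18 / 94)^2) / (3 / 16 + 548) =3495809584 / 830709084625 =0.00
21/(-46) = -21/46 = -0.46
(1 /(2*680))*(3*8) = 3 /170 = 0.02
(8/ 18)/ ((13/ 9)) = 4/ 13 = 0.31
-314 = -314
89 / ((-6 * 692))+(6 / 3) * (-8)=-66521 / 4152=-16.02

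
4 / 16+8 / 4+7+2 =45 / 4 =11.25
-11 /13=-0.85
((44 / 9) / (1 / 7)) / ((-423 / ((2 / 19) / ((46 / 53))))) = -16324 / 1663659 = -0.01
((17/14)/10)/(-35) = -17/4900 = -0.00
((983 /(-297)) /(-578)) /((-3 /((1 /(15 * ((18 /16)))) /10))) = -1966 /173811825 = -0.00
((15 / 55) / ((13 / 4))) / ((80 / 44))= 3 / 65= 0.05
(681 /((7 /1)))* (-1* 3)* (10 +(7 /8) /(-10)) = -1620099 /560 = -2893.03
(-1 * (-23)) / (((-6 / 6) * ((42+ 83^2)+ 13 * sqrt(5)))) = -159413 / 48037916+ 299 * sqrt(5) / 48037916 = -0.00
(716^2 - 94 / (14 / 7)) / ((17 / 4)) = 2050436 / 17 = 120613.88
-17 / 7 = -2.43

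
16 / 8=2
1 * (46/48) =23/24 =0.96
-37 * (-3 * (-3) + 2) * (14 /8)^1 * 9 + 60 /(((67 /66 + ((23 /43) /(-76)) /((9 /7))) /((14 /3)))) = -8013610143 /1306652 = -6132.93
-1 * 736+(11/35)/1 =-25749/35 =-735.69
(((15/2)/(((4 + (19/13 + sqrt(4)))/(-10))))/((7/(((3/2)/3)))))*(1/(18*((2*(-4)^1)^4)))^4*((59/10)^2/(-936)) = 3481/3852128937286222592606208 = 0.00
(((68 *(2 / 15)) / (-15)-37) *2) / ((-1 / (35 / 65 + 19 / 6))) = 2445229 / 8775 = 278.66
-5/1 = -5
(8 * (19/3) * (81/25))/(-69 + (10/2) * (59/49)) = -100548/38575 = -2.61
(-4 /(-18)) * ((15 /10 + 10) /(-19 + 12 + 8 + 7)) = 23 /72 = 0.32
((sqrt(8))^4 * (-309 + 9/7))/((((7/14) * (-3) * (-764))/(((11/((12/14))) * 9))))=-379104/191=-1984.84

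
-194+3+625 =434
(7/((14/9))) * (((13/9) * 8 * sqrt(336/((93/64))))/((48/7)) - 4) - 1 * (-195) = 728 * sqrt(217)/93 +177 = 292.31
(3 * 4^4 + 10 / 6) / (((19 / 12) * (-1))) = -9236 / 19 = -486.11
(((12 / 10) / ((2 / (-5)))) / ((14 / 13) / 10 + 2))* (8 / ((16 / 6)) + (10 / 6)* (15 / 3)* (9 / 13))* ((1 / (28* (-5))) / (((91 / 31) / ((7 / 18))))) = 589 / 49868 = 0.01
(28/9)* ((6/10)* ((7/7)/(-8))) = -7/30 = -0.23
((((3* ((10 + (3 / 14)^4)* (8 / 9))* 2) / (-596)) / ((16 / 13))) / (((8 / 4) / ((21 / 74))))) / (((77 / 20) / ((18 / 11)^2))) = -183911715 / 25626276368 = -0.01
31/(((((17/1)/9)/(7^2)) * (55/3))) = 41013/935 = 43.86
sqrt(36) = 6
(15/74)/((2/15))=1.52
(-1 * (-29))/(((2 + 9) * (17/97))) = 15.04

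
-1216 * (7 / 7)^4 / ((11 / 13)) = -15808 / 11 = -1437.09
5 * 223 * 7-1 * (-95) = 7900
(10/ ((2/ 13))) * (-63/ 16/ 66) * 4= -1365/ 88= -15.51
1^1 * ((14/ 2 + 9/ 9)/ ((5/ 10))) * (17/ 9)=272/ 9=30.22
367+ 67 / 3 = 1168 / 3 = 389.33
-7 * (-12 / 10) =42 / 5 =8.40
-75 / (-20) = 15 / 4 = 3.75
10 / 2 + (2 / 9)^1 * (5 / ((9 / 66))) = 355 / 27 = 13.15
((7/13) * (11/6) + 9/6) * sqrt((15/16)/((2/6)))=97 * sqrt(5)/52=4.17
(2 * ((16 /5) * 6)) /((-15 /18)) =-46.08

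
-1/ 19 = -0.05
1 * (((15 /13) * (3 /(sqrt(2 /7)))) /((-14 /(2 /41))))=-45 * sqrt(14) /7462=-0.02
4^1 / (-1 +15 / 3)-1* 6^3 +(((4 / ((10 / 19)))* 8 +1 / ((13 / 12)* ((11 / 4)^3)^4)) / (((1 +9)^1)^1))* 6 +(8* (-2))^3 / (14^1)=-3363557238329035333 / 7139924557040275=-471.09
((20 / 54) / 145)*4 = 8 / 783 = 0.01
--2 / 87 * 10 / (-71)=-20 / 6177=-0.00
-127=-127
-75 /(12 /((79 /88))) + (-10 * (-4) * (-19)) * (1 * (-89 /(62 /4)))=47557335 /10912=4358.26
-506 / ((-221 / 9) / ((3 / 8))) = 6831 / 884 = 7.73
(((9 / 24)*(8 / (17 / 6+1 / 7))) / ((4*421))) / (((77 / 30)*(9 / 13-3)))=-117 / 1157750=-0.00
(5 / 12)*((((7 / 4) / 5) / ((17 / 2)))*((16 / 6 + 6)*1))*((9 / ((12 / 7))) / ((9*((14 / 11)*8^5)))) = 1001 / 481296384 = 0.00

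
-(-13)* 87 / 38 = 1131 / 38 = 29.76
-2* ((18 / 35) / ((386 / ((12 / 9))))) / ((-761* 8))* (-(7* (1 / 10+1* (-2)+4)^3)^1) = -27783 / 734365000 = -0.00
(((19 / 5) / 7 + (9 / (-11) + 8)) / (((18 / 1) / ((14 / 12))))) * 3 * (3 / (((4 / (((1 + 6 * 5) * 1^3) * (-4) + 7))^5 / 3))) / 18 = -3622411365651 / 225280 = -16079595.91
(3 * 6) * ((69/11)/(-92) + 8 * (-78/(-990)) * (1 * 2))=2361/110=21.46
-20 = -20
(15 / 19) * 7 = 105 / 19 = 5.53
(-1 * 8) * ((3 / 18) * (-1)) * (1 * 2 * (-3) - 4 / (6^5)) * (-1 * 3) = 11665 / 486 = 24.00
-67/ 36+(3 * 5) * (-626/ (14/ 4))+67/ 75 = -16908097/ 6300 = -2683.82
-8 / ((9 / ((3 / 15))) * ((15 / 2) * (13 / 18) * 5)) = -32 / 4875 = -0.01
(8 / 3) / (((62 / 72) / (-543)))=-52128 / 31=-1681.55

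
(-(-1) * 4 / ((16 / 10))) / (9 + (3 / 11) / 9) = 165 / 596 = 0.28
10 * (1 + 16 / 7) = 230 / 7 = 32.86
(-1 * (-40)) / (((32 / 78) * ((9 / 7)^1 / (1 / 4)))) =455 / 24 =18.96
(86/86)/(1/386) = 386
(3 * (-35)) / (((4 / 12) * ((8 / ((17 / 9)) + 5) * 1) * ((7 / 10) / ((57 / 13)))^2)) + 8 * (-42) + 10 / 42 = -932729683 / 557193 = -1673.98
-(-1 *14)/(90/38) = 266/45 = 5.91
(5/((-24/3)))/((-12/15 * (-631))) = -25/20192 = -0.00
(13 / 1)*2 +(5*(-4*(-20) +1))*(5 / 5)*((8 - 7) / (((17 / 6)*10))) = 685 / 17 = 40.29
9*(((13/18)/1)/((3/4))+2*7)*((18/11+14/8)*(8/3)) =120392/99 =1216.08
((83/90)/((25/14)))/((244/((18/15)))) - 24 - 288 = -71369419/228750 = -312.00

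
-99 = -99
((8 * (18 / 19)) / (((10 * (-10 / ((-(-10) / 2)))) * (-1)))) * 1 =36 / 95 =0.38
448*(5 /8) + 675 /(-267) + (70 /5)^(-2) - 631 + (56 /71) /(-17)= -7444370849 /21054908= -353.57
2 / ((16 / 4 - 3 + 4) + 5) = 1 / 5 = 0.20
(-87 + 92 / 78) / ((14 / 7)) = -3347 / 78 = -42.91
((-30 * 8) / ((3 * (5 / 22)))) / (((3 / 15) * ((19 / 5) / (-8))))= 70400 / 19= 3705.26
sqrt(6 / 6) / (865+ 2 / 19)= 19 / 16437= 0.00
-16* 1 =-16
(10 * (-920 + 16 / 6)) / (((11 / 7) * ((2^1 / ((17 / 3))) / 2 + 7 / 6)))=-4346.22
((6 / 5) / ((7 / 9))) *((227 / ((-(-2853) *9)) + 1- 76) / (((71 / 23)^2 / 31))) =-63154123304 / 167789685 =-376.39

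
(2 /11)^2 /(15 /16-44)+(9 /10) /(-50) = -782321 /41684500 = -0.02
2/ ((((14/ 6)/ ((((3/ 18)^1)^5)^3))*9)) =1/ 4936942338048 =0.00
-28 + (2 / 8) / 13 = -1455 / 52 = -27.98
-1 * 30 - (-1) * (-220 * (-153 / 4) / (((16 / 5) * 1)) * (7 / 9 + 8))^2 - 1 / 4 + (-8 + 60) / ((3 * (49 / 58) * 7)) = 140356576141645 / 263424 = 532816205.59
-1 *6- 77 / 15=-167 / 15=-11.13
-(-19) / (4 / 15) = 285 / 4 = 71.25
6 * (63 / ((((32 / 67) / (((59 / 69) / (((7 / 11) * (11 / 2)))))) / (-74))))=-1316349 / 92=-14308.14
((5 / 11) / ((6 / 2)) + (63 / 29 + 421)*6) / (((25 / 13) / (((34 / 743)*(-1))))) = -60.42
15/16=0.94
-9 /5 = -1.80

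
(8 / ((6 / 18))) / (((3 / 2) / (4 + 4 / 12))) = 208 / 3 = 69.33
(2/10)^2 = 1/25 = 0.04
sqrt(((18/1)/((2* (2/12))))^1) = 3* sqrt(6) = 7.35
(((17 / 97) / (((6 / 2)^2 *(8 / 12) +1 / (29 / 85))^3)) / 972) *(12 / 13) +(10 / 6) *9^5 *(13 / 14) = 91385.36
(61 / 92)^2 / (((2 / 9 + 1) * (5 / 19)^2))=5.19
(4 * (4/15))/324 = 0.00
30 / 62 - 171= -5286 / 31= -170.52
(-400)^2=160000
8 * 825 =6600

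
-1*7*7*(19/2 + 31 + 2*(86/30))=-67963/30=-2265.43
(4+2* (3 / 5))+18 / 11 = 376 / 55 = 6.84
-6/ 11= -0.55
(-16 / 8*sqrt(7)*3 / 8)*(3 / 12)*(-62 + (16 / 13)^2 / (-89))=1399197*sqrt(7) / 120328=30.77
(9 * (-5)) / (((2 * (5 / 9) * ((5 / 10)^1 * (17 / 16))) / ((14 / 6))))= -3024 / 17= -177.88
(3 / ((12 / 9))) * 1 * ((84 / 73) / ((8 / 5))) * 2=945 / 292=3.24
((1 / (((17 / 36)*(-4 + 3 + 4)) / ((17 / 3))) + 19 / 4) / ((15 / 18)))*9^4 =137781 / 2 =68890.50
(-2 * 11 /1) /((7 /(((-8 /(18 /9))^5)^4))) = -24189255811072 /7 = -3455607973010.29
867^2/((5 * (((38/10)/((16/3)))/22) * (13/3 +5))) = 66148632/133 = 497358.14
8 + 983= 991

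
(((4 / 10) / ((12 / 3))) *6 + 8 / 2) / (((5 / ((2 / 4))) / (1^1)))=23 / 50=0.46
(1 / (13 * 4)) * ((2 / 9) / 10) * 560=28 / 117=0.24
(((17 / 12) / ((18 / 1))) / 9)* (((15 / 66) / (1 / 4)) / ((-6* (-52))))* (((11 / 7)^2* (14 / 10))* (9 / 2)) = 187 / 471744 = 0.00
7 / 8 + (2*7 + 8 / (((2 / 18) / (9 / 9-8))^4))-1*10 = 1008189543 / 8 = 126023692.88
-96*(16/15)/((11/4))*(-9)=18432/55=335.13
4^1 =4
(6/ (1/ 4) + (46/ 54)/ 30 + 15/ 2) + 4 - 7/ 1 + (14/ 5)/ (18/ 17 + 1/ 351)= 11423024/ 366525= 31.17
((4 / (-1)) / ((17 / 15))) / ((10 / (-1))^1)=6 / 17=0.35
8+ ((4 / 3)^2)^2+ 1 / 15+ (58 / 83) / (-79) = 29791189 / 2655585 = 11.22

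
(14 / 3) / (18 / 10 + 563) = 0.01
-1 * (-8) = 8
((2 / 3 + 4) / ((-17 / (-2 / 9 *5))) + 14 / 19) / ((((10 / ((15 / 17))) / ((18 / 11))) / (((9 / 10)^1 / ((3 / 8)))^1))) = 9912 / 27455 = 0.36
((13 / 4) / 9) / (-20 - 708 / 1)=-1 / 2016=-0.00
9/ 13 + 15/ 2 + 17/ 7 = 1933/ 182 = 10.62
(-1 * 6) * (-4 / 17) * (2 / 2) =24 / 17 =1.41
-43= -43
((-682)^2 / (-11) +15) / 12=-42269 / 12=-3522.42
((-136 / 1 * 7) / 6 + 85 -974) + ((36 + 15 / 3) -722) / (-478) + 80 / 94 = -1045.39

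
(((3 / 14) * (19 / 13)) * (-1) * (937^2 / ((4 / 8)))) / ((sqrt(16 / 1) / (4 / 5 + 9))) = -350309631 / 260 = -1347344.73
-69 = -69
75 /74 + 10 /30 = 299 /222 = 1.35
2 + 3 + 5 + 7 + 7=24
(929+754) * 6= 10098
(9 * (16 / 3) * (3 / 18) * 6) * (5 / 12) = 20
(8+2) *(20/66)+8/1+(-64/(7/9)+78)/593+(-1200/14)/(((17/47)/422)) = -99992.34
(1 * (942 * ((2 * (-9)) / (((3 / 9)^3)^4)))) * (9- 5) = -36044454384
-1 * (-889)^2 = -790321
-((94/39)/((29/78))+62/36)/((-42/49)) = 29981/3132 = 9.57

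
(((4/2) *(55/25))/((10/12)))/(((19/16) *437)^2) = 33792/1723495225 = 0.00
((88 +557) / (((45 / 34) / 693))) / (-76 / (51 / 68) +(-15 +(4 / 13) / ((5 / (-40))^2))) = -13171158 / 3769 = -3494.60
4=4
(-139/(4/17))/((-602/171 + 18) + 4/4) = -404073/10588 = -38.16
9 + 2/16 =73/8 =9.12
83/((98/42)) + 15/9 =782/21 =37.24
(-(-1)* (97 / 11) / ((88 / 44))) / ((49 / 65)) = 6305 / 1078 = 5.85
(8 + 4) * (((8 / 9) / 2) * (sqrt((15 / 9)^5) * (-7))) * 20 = -56000 * sqrt(15) / 81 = -2677.62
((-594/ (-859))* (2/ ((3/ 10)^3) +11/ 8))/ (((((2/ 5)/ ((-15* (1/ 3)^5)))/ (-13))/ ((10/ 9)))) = 291308875/ 2504844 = 116.30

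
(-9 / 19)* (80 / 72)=-10 / 19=-0.53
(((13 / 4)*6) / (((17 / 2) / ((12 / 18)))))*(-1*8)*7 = -1456 / 17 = -85.65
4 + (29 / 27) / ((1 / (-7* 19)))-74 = -5747 / 27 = -212.85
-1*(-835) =835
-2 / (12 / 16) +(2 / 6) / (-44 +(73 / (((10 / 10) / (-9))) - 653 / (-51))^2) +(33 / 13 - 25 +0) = -1057685420747 / 42091564008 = -25.13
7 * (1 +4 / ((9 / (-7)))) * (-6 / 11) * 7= 56.42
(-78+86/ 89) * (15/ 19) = -102840/ 1691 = -60.82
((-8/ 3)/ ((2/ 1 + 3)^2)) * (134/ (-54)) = 536/ 2025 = 0.26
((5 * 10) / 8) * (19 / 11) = 475 / 44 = 10.80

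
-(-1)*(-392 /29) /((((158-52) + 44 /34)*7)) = -119 /6612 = -0.02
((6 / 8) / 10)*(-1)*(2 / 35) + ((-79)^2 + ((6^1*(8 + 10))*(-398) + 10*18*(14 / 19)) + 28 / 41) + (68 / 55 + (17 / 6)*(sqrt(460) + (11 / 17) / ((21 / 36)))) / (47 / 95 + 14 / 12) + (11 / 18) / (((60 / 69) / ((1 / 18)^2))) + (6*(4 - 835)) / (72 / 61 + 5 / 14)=-247623084181512919117 / 6213872862568800 + 3230*sqrt(115) / 947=-39813.46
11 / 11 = 1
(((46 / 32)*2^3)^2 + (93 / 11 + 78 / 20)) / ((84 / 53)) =1686089 / 18480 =91.24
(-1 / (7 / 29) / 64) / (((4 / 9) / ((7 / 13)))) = -261 / 3328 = -0.08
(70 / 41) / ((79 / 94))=6580 / 3239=2.03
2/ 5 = 0.40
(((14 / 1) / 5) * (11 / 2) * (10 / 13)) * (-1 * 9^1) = -1386 / 13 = -106.62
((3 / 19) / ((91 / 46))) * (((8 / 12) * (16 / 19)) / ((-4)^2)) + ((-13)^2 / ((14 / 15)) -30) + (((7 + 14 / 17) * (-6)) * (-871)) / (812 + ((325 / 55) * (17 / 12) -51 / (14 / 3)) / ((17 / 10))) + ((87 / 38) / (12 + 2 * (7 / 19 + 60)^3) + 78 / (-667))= 24223969458862112311012831 / 120276303888432185559884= 201.40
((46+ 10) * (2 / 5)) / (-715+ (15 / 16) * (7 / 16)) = -28672 / 914675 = -0.03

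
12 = 12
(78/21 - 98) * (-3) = 1980/7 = 282.86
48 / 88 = 6 / 11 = 0.55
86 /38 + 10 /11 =663 /209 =3.17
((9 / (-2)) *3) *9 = -243 / 2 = -121.50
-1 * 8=-8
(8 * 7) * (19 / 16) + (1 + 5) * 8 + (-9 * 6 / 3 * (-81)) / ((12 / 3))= 479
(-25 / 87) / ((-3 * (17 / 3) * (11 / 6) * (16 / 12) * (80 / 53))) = 795 / 173536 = 0.00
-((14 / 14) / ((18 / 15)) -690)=4135 / 6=689.17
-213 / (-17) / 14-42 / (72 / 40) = -16021 / 714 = -22.44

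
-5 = -5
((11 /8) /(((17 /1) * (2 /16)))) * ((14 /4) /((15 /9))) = 231 /170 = 1.36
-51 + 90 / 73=-3633 / 73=-49.77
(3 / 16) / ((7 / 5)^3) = 375 / 5488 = 0.07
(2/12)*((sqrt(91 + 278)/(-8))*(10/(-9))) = 5*sqrt(41)/72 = 0.44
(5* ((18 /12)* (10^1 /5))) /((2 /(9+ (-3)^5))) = -1755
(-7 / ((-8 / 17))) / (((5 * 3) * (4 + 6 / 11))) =1309 / 6000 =0.22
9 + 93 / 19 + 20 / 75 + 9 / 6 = 8927 / 570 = 15.66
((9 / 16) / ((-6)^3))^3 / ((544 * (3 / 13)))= -13 / 92408905728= -0.00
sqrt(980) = 14 *sqrt(5) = 31.30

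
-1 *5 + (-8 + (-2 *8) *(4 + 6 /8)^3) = -6911 /4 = -1727.75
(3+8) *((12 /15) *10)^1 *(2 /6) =88 /3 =29.33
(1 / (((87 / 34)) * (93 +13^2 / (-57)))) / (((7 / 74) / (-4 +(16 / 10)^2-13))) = -4314311 / 6511225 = -0.66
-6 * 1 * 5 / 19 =-1.58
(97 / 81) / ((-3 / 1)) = -97 / 243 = -0.40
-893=-893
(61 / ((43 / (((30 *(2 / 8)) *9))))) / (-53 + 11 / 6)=-24705 / 13201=-1.87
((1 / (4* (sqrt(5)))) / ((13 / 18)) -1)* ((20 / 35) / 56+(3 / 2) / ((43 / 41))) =-3035 / 2107+5463* sqrt(5) / 54782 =-1.22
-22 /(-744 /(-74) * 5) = -0.44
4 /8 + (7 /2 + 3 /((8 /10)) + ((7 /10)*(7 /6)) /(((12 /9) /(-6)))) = 163 /40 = 4.08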